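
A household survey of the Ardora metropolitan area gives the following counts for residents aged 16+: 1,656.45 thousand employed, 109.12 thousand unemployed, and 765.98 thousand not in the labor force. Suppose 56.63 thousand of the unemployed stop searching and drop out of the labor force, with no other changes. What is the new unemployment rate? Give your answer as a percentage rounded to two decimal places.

New unemployment rate ≈ 3.07%.

Initially, labor force = 1,656.45 + 109.12 = 1,765.57 thousand, so u = 109.12/1,765.57 = 6.18%.
After the change, unemployed and labor force both fall by 56.63 → E = 1,656.45, U = 52.49, labor force = 1,708.94 thousand.
New unemployment rate = 52.49 / 1,708.94 = 3.07%.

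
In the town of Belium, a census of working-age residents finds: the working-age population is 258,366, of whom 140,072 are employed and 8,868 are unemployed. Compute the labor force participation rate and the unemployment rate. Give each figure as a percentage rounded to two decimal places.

Labor force = employed + unemployed = 140,072 + 8,868 = 148,940.
Unemployment rate = 8,868 / 148,940 = 5.95%.
Labor force participation rate = 148,940 / 258,366 = 57.65%.

Labor force participation rate ≈ 57.65%; unemployment rate ≈ 5.95%.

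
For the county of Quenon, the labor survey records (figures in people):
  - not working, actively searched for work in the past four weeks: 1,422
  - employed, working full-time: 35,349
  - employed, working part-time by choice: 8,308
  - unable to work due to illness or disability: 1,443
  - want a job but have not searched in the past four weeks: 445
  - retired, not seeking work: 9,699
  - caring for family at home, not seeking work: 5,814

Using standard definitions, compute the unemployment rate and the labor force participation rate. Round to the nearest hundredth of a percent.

Employed = 35,349 + 8,308 = 43,657.
Unemployed = 1,422.
Labor force = 43,657 + 1,422 = 45,079.
Not in labor force = 1,443 + 445 + 9,699 + 5,814 = 17,401 (those not working and not actively searching are outside the labor force — including those who want a job but have given up searching).
Civilian working-age population = 45,079 + 17,401 = 62,480.
Unemployment rate = 1,422 / 45,079 = 3.15%.
Labor force participation rate = 45,079 / 62,480 = 72.15%.

Unemployment rate ≈ 3.15%; labor force participation rate ≈ 72.15%.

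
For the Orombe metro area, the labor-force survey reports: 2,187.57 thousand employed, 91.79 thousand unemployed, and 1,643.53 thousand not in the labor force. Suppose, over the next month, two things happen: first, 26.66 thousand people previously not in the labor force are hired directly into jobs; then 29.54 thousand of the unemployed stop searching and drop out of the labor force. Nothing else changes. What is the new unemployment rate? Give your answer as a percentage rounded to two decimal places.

New unemployment rate ≈ 2.73%.

Initially, labor force = 2,187.57 + 91.79 = 2,279.36 thousand, so u = 91.79/2,279.36 = 4.03%.
After the first change, employed and labor force both rise by 26.66; unemployed unchanged → E = 2,214.23, U = 91.79, labor force = 2,306.02 thousand.
After the second change, unemployed and labor force both fall by 29.54 → E = 2,214.23, U = 62.25, labor force = 2,276.48 thousand.
New unemployment rate = 62.25 / 2,276.48 = 2.73%.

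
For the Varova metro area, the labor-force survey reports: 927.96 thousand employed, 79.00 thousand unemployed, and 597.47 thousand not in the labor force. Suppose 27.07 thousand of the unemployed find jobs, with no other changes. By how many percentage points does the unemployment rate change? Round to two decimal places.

The unemployment rate changes by −2.69 percentage points.

Initially, labor force = 927.96 + 79.00 = 1,006.96 thousand, so u = 79.00/1,006.96 = 7.85%.
After the change, unemployed falls and employed rises by 27.07; labor force unchanged → E = 955.03, U = 51.93, labor force = 1,006.96 thousand.
New unemployment rate = 51.93 / 1,006.96 = 5.16%.
Change = 5.16% − 7.85% = −2.69 percentage points.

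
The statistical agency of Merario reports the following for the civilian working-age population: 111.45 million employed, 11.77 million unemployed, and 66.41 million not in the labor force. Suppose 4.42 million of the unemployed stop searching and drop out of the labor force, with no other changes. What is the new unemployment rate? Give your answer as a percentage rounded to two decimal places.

Initially, labor force = 111.45 + 11.77 = 123.22 million, so u = 11.77/123.22 = 9.55%.
After the change, unemployed and labor force both fall by 4.42 → E = 111.45, U = 7.35, labor force = 118.80 million.
New unemployment rate = 7.35 / 118.80 = 6.19%.

New unemployment rate ≈ 6.19%.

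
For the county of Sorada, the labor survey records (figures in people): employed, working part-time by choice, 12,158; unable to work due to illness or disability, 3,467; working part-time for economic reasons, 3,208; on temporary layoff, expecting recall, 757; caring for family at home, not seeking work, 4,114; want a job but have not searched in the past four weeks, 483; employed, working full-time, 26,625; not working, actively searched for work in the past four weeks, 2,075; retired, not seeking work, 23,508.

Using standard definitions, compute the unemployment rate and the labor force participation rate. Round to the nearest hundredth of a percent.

Employed = 12,158 + 3,208 + 26,625 = 41,991 (anyone who worked, including part-time for economic reasons, counts as employed).
Unemployed = 757 + 2,075 = 2,832 (jobless and actively searching, or on temporary layoff).
Labor force = 41,991 + 2,832 = 44,823.
Not in labor force = 3,467 + 4,114 + 483 + 23,508 = 31,572 (those not working and not actively searching are outside the labor force — including those who want a job but have given up searching).
Civilian working-age population = 44,823 + 31,572 = 76,395.
Unemployment rate = 2,832 / 44,823 = 6.32%.
Labor force participation rate = 44,823 / 76,395 = 58.67%.

Unemployment rate ≈ 6.32%; labor force participation rate ≈ 58.67%.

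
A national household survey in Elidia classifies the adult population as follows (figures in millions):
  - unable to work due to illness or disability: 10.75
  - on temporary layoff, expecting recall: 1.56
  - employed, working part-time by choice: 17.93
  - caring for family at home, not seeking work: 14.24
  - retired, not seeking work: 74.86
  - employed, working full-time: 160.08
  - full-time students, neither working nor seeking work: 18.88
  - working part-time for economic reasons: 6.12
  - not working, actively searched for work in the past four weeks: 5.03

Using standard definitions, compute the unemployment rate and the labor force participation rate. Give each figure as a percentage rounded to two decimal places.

Employed = 17.93 + 160.08 + 6.12 = 184.13 million (anyone who worked, including part-time for economic reasons, counts as employed).
Unemployed = 1.56 + 5.03 = 6.59 million (jobless and actively searching, or on temporary layoff).
Labor force = 184.13 + 6.59 = 190.72 million.
Not in labor force = 10.75 + 14.24 + 74.86 + 18.88 = 118.73 million (those not working and not actively searching are outside the labor force).
Civilian working-age population = 190.72 + 118.73 = 309.45 million.
Unemployment rate = 6.59 / 190.72 = 3.46%.
Labor force participation rate = 190.72 / 309.45 = 61.63%.

Unemployment rate ≈ 3.46%; labor force participation rate ≈ 61.63%.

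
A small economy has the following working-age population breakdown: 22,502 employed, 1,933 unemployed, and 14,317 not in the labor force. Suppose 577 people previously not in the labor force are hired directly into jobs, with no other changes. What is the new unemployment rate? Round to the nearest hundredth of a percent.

New unemployment rate ≈ 7.73%.

Initially, labor force = 22,502 + 1,933 = 24,435, so u = 1,933/24,435 = 7.91%.
After the change, employed and labor force both rise by 577; unemployed unchanged → E = 23,079, U = 1,933, labor force = 25,012.
New unemployment rate = 1,933 / 25,012 = 7.73%.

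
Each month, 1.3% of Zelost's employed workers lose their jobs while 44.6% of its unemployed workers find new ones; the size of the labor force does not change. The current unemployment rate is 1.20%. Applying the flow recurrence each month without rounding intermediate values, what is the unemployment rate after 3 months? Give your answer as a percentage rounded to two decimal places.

With a fixed labor force, u_{t+1} = u_t + s·(1−u_t) − f·u_t = u_t·(1−s−f) + s.
Here 1−s−f = 0.541 and s = 0.013.
u_1 = 0.012000 × 0.541 + 0.013 = 0.019492.
u_2 = 0.019492 × 0.541 + 0.013 = 0.023545.
u_3 = 0.023545 × 0.541 + 0.013 = 0.025738.

Unemployment rate after three months ≈ 2.57%.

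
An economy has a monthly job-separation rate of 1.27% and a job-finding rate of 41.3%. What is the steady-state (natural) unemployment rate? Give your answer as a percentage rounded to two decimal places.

Steady-state unemployment rate ≈ 2.98%.

At steady state the flows balance: s·E = f·U, so U/(E+U) = s/(s+f).
u* = 1.27 / (1.27 + 41.3) = 1.27 / 42.57 = 2.98%.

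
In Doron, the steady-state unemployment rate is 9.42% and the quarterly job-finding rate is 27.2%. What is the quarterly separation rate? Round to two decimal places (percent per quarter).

Separation rate ≈ 2.83% per quarter.

From u* = s/(s+f): s = u·f/(1−u).
s = 0.0942 × 27.2 / (1 − 0.0942) = 2.5622 / 0.9058 ≈ 2.83% per quarter.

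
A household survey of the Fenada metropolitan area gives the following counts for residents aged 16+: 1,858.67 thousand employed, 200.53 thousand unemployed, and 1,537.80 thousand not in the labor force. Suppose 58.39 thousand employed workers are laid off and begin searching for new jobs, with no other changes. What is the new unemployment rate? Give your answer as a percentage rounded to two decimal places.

Initially, labor force = 1,858.67 + 200.53 = 2,059.20 thousand, so u = 200.53/2,059.20 = 9.74%.
After the change, employed falls and unemployed rises by 58.39; labor force unchanged → E = 1,800.28, U = 258.92, labor force = 2,059.20 thousand.
New unemployment rate = 258.92 / 2,059.20 = 12.57%.

New unemployment rate ≈ 12.57%.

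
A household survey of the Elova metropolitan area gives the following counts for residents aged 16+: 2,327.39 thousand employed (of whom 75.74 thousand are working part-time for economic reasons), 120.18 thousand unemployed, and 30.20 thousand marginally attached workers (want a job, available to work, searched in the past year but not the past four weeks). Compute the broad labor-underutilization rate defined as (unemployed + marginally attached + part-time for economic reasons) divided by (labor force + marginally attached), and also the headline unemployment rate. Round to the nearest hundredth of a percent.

Broad underutilization rate ≈ 9.13%; headline unemployment rate ≈ 4.91%.

Labor force = 2,327.39 + 120.18 = 2,447.57 thousand.
Numerator = 120.18 + 30.20 + 75.74 = 226.12 thousand.
Denominator = 2,447.57 + 30.20 = 2,477.77 thousand.
Broad rate = 226.12 / 2,477.77 = 9.13%.
Headline unemployment rate = 120.18 / 2,447.57 = 4.91%.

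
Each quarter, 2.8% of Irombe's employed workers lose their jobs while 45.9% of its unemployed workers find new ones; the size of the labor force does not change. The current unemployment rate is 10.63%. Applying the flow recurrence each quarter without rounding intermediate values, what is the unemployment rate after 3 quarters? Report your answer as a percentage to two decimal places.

Unemployment rate after three quarters ≈ 6.41%.

With a fixed labor force, u_{t+1} = u_t + s·(1−u_t) − f·u_t = u_t·(1−s−f) + s.
Here 1−s−f = 0.513 and s = 0.028.
u_1 = 0.106300 × 0.513 + 0.028 = 0.082532.
u_2 = 0.082532 × 0.513 + 0.028 = 0.070339.
u_3 = 0.070339 × 0.513 + 0.028 = 0.064084.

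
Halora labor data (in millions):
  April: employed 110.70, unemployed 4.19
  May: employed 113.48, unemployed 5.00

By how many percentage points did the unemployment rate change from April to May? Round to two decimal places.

April: labor force = 110.70 + 4.19 = 114.89; u = 4.19/114.89 = 3.65%.
May: labor force = 113.48 + 5.00 = 118.48; u = 5.00/118.48 = 4.22%.
Change = 4.22% − 3.65% = +0.57 pp.

The unemployment rate changed by +0.57 percentage points.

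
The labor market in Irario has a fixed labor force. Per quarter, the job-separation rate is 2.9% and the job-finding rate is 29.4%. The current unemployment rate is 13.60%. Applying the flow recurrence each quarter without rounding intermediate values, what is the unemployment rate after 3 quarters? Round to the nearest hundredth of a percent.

Unemployment rate after three quarters ≈ 10.41%.

With a fixed labor force, u_{t+1} = u_t + s·(1−u_t) − f·u_t = u_t·(1−s−f) + s.
Here 1−s−f = 0.677 and s = 0.029.
u_1 = 0.136000 × 0.677 + 0.029 = 0.121072.
u_2 = 0.121072 × 0.677 + 0.029 = 0.110966.
u_3 = 0.110966 × 0.677 + 0.029 = 0.104124.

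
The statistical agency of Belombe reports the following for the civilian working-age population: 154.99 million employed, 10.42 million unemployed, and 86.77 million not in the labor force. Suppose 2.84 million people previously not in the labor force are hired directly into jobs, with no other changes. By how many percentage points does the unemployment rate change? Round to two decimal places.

Initially, labor force = 154.99 + 10.42 = 165.41 million, so u = 10.42/165.41 = 6.30%.
After the change, employed and labor force both rise by 2.84; unemployed unchanged → E = 157.83, U = 10.42, labor force = 168.25 million.
New unemployment rate = 10.42 / 168.25 = 6.19%.
Change = 6.19% − 6.30% = −0.11 percentage points.

The unemployment rate changes by −0.11 percentage points.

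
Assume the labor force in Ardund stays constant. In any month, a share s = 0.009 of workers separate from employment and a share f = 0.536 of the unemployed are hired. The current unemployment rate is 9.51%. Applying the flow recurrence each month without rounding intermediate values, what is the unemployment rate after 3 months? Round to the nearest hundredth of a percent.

With a fixed labor force, u_{t+1} = u_t + s·(1−u_t) − f·u_t = u_t·(1−s−f) + s.
Here 1−s−f = 0.455 and s = 0.009.
u_1 = 0.095100 × 0.455 + 0.009 = 0.052271.
u_2 = 0.052271 × 0.455 + 0.009 = 0.032783.
u_3 = 0.032783 × 0.455 + 0.009 = 0.023916.

Unemployment rate after three months ≈ 2.39%.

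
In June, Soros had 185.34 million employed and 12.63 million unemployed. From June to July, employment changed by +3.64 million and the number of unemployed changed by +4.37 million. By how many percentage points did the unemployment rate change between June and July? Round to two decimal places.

The unemployment rate changed by +1.87 percentage points.

June: labor force = 185.34 + 12.63 = 197.97; u = 12.63/197.97 = 6.38%.
July: labor force = 188.98 + 17.00 = 205.98; u = 17.00/205.98 = 8.25%.
Change = 8.25% − 6.38% = +1.87 pp.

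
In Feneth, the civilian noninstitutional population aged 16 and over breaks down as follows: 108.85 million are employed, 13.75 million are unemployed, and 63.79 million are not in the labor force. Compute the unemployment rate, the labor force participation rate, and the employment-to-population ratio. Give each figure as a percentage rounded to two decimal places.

Labor force = employed + unemployed = 108.85 + 13.75 = 122.60 million.
Working-age population = 122.60 + 63.79 = 186.39 million.
Unemployment rate = 13.75 / 122.60 = 11.22%.
Labor force participation rate = 122.60 / 186.39 = 65.78%.
Employment-population ratio = 108.85 / 186.39 = 58.40%.

Unemployment rate ≈ 11.22%; labor force participation rate ≈ 65.78%; employment-population ratio ≈ 58.40%.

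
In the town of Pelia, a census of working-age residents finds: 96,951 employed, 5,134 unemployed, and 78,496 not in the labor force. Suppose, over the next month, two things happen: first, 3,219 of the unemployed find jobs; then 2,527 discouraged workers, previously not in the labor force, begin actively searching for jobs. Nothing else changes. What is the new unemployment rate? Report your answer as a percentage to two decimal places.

Initially, labor force = 96,951 + 5,134 = 102,085, so u = 5,134/102,085 = 5.03%.
After the first change, unemployed falls and employed rises by 3,219; labor force unchanged → E = 100,170, U = 1,915, labor force = 102,085.
After the second change, unemployed and labor force both rise by 2,527 → E = 100,170, U = 4,442, labor force = 104,612.
New unemployment rate = 4,442 / 104,612 = 4.25%.

New unemployment rate ≈ 4.25%.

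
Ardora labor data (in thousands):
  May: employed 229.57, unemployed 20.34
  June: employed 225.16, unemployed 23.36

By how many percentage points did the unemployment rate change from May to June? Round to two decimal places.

The unemployment rate changed by +1.26 percentage points.

May: labor force = 229.57 + 20.34 = 249.91; u = 20.34/249.91 = 8.14%.
June: labor force = 225.16 + 23.36 = 248.52; u = 23.36/248.52 = 9.40%.
Change = 9.40% − 8.14% = +1.26 pp.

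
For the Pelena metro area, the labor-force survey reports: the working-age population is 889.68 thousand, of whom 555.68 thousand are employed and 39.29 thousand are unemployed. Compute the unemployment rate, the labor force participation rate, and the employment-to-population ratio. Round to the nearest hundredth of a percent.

Labor force = employed + unemployed = 555.68 + 39.29 = 594.97 thousand.
Unemployment rate = 39.29 / 594.97 = 6.60%.
Labor force participation rate = 594.97 / 889.68 = 66.87%.
Employment-population ratio = 555.68 / 889.68 = 62.46%.

Unemployment rate ≈ 6.60%; labor force participation rate ≈ 66.87%; employment-population ratio ≈ 62.46%.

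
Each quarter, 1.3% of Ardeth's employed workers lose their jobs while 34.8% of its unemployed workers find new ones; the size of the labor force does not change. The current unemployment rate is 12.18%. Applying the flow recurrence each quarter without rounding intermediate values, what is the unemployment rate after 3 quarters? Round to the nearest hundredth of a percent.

With a fixed labor force, u_{t+1} = u_t + s·(1−u_t) − f·u_t = u_t·(1−s−f) + s.
Here 1−s−f = 0.639 and s = 0.013.
u_1 = 0.121800 × 0.639 + 0.013 = 0.090830.
u_2 = 0.090830 × 0.639 + 0.013 = 0.071040.
u_3 = 0.071040 × 0.639 + 0.013 = 0.058395.

Unemployment rate after three quarters ≈ 5.84%.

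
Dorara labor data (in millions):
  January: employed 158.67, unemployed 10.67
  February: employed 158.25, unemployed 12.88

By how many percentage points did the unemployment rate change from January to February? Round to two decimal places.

January: labor force = 158.67 + 10.67 = 169.34; u = 10.67/169.34 = 6.30%.
February: labor force = 158.25 + 12.88 = 171.13; u = 12.88/171.13 = 7.53%.
Change = 7.53% − 6.30% = +1.23 pp.

The unemployment rate changed by +1.23 percentage points.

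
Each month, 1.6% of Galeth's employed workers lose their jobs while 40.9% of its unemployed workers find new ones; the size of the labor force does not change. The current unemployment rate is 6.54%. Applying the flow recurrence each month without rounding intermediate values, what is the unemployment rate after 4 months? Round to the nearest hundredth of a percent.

With a fixed labor force, u_{t+1} = u_t + s·(1−u_t) − f·u_t = u_t·(1−s−f) + s.
Here 1−s−f = 0.575 and s = 0.016.
u_1 = 0.065400 × 0.575 + 0.016 = 0.053605.
u_2 = 0.053605 × 0.575 + 0.016 = 0.046823.
u_3 = 0.046823 × 0.575 + 0.016 = 0.042923.
u_4 = 0.042923 × 0.575 + 0.016 = 0.040681.

Unemployment rate after four months ≈ 4.07%.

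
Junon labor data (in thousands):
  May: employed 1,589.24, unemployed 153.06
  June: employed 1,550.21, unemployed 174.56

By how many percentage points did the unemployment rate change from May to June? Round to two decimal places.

May: labor force = 1,589.24 + 153.06 = 1,742.30; u = 153.06/1,742.30 = 8.78%.
June: labor force = 1,550.21 + 174.56 = 1,724.77; u = 174.56/1,724.77 = 10.12%.
Change = 10.12% − 8.78% = +1.34 pp.

The unemployment rate changed by +1.34 percentage points.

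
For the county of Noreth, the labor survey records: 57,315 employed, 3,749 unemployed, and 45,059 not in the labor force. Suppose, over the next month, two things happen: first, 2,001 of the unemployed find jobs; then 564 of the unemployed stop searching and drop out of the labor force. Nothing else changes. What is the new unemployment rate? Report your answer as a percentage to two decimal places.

New unemployment rate ≈ 1.96%.

Initially, labor force = 57,315 + 3,749 = 61,064, so u = 3,749/61,064 = 6.14%.
After the first change, unemployed falls and employed rises by 2,001; labor force unchanged → E = 59,316, U = 1,748, labor force = 61,064.
After the second change, unemployed and labor force both fall by 564 → E = 59,316, U = 1,184, labor force = 60,500.
New unemployment rate = 1,184 / 60,500 = 1.96%.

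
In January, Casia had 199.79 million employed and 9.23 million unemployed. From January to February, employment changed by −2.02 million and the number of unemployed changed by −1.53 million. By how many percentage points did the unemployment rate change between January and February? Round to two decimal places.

The unemployment rate changed by −0.67 percentage points.

January: labor force = 199.79 + 9.23 = 209.02; u = 9.23/209.02 = 4.42%.
February: labor force = 197.77 + 7.70 = 205.47; u = 7.70/205.47 = 3.75%.
Change = 3.75% − 4.42% = −0.67 pp.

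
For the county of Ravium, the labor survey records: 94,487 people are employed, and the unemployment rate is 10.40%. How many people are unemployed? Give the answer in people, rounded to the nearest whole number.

Let U be the number unemployed. The labor force is E + U, and U/(E+U) = 0.1040.
So U = 0.1040 × 94,487 / (1 − 0.1040) = 9826.65 / 0.8960 ≈ 10,967.

About 10,967 are unemployed.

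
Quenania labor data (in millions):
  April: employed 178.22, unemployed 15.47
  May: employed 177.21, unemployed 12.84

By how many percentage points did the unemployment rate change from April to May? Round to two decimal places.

April: labor force = 178.22 + 15.47 = 193.69; u = 15.47/193.69 = 7.99%.
May: labor force = 177.21 + 12.84 = 190.05; u = 12.84/190.05 = 6.76%.
Change = 6.76% − 7.99% = −1.23 pp.

The unemployment rate changed by −1.23 percentage points.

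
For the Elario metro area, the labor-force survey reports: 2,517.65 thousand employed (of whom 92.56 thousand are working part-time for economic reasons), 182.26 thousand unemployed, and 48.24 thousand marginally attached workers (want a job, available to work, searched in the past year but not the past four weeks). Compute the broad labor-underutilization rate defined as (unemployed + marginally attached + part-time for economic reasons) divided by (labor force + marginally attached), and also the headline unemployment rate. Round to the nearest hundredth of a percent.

Broad underutilization rate ≈ 11.76%; headline unemployment rate ≈ 6.75%.

Labor force = 2,517.65 + 182.26 = 2,699.91 thousand.
Numerator = 182.26 + 48.24 + 92.56 = 323.06 thousand.
Denominator = 2,699.91 + 48.24 = 2,748.15 thousand.
Broad rate = 323.06 / 2,748.15 = 11.76%.
Headline unemployment rate = 182.26 / 2,699.91 = 6.75%.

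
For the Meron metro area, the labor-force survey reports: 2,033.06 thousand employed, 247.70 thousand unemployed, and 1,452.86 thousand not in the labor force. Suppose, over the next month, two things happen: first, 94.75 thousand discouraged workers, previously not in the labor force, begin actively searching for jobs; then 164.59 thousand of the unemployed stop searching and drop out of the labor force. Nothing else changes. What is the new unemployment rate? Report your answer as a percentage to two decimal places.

Initially, labor force = 2,033.06 + 247.70 = 2,280.76 thousand, so u = 247.70/2,280.76 = 10.86%.
After the first change, unemployed and labor force both rise by 94.75 → E = 2,033.06, U = 342.45, labor force = 2,375.51 thousand.
After the second change, unemployed and labor force both fall by 164.59 → E = 2,033.06, U = 177.86, labor force = 2,210.92 thousand.
New unemployment rate = 177.86 / 2,210.92 = 8.04%.

New unemployment rate ≈ 8.04%.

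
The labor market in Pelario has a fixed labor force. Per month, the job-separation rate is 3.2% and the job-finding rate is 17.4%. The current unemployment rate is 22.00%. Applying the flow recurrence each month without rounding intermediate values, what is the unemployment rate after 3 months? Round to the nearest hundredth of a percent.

Unemployment rate after three months ≈ 18.77%.

With a fixed labor force, u_{t+1} = u_t + s·(1−u_t) − f·u_t = u_t·(1−s−f) + s.
Here 1−s−f = 0.794 and s = 0.032.
u_1 = 0.220000 × 0.794 + 0.032 = 0.206680.
u_2 = 0.206680 × 0.794 + 0.032 = 0.196104.
u_3 = 0.196104 × 0.794 + 0.032 = 0.187707.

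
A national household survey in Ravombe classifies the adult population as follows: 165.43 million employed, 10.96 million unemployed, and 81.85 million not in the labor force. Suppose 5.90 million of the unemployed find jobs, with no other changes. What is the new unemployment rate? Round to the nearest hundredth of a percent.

Initially, labor force = 165.43 + 10.96 = 176.39 million, so u = 10.96/176.39 = 6.21%.
After the change, unemployed falls and employed rises by 5.90; labor force unchanged → E = 171.33, U = 5.06, labor force = 176.39 million.
New unemployment rate = 5.06 / 176.39 = 2.87%.

New unemployment rate ≈ 2.87%.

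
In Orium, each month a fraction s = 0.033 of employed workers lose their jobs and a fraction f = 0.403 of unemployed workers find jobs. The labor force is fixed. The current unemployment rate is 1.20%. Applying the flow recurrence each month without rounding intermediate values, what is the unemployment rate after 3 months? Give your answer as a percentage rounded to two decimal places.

With a fixed labor force, u_{t+1} = u_t + s·(1−u_t) − f·u_t = u_t·(1−s−f) + s.
Here 1−s−f = 0.564 and s = 0.033.
u_1 = 0.012000 × 0.564 + 0.033 = 0.039768.
u_2 = 0.039768 × 0.564 + 0.033 = 0.055429.
u_3 = 0.055429 × 0.564 + 0.033 = 0.064262.

Unemployment rate after three months ≈ 6.43%.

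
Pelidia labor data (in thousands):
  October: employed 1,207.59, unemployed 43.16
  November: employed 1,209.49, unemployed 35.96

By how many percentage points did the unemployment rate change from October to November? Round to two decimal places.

The unemployment rate changed by −0.56 percentage points.

October: labor force = 1,207.59 + 43.16 = 1,250.75; u = 43.16/1,250.75 = 3.45%.
November: labor force = 1,209.49 + 35.96 = 1,245.45; u = 35.96/1,245.45 = 2.89%.
Change = 2.89% − 3.45% = −0.56 pp.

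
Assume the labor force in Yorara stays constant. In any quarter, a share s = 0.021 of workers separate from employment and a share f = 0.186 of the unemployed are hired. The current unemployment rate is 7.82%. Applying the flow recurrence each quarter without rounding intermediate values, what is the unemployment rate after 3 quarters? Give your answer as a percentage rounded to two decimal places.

Unemployment rate after three quarters ≈ 8.99%.

With a fixed labor force, u_{t+1} = u_t + s·(1−u_t) − f·u_t = u_t·(1−s−f) + s.
Here 1−s−f = 0.793 and s = 0.021.
u_1 = 0.078200 × 0.793 + 0.021 = 0.083013.
u_2 = 0.083013 × 0.793 + 0.021 = 0.086829.
u_3 = 0.086829 × 0.793 + 0.021 = 0.089855.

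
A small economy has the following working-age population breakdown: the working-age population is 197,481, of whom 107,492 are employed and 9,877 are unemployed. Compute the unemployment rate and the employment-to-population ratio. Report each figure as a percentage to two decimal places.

Unemployment rate ≈ 8.42%; employment-population ratio ≈ 54.43%.

Labor force = employed + unemployed = 107,492 + 9,877 = 117,369.
Unemployment rate = 9,877 / 117,369 = 8.42%.
Employment-population ratio = 107,492 / 197,481 = 54.43%.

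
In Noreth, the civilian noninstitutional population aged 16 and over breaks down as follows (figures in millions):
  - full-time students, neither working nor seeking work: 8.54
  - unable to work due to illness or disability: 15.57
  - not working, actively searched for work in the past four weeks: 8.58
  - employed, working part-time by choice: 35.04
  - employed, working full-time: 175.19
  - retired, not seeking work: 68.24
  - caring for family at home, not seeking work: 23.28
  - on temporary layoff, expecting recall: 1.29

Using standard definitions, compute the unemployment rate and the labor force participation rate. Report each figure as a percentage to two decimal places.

Unemployment rate ≈ 4.48%; labor force participation rate ≈ 65.56%.

Employed = 35.04 + 175.19 = 210.23 million.
Unemployed = 8.58 + 1.29 = 9.87 million (jobless and actively searching, or on temporary layoff).
Labor force = 210.23 + 9.87 = 220.10 million.
Not in labor force = 8.54 + 15.57 + 68.24 + 23.28 = 115.63 million (those not working and not actively searching are outside the labor force).
Civilian working-age population = 220.10 + 115.63 = 335.73 million.
Unemployment rate = 9.87 / 220.10 = 4.48%.
Labor force participation rate = 220.10 / 335.73 = 65.56%.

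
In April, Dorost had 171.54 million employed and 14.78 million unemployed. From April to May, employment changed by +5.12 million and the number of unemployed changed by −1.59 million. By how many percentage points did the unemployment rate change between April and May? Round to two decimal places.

The unemployment rate changed by −0.98 percentage points.

April: labor force = 171.54 + 14.78 = 186.32; u = 14.78/186.32 = 7.93%.
May: labor force = 176.66 + 13.19 = 189.85; u = 13.19/189.85 = 6.95%.
Change = 6.95% − 7.93% = −0.98 pp.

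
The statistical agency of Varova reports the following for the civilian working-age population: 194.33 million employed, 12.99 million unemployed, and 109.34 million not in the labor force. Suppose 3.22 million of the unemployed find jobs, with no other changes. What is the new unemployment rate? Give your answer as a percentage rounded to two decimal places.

New unemployment rate ≈ 4.71%.

Initially, labor force = 194.33 + 12.99 = 207.32 million, so u = 12.99/207.32 = 6.27%.
After the change, unemployed falls and employed rises by 3.22; labor force unchanged → E = 197.55, U = 9.77, labor force = 207.32 million.
New unemployment rate = 9.77 / 207.32 = 4.71%.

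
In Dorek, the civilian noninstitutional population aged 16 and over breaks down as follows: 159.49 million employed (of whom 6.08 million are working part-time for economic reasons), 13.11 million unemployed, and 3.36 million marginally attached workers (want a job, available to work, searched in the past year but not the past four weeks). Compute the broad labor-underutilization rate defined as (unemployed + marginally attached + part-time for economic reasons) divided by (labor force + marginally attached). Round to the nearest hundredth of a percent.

Labor force = 159.49 + 13.11 = 172.60 million.
Numerator = 13.11 + 3.36 + 6.08 = 22.55 million.
Denominator = 172.60 + 3.36 = 175.96 million.
Broad rate = 22.55 / 175.96 = 12.82%.

Broad underutilization rate ≈ 12.82%.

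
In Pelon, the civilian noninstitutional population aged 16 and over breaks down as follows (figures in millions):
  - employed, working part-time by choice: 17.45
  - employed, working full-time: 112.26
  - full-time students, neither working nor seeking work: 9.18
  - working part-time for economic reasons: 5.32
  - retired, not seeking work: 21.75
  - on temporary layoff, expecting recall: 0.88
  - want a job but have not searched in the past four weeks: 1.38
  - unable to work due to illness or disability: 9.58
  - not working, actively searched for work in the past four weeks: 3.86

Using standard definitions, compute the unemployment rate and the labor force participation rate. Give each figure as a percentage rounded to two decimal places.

Unemployment rate ≈ 3.39%; labor force participation rate ≈ 76.94%.

Employed = 17.45 + 112.26 + 5.32 = 135.03 million (anyone who worked, including part-time for economic reasons, counts as employed).
Unemployed = 0.88 + 3.86 = 4.74 million (jobless and actively searching, or on temporary layoff).
Labor force = 135.03 + 4.74 = 139.77 million.
Not in labor force = 9.18 + 21.75 + 1.38 + 9.58 = 41.89 million (those not working and not actively searching are outside the labor force — including those who want a job but have given up searching).
Civilian working-age population = 139.77 + 41.89 = 181.66 million.
Unemployment rate = 4.74 / 139.77 = 3.39%.
Labor force participation rate = 139.77 / 181.66 = 76.94%.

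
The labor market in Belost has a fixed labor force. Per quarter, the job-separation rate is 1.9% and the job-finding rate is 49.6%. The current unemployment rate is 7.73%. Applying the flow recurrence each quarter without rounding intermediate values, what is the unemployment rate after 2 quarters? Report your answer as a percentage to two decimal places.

Unemployment rate after two quarters ≈ 4.64%.

With a fixed labor force, u_{t+1} = u_t + s·(1−u_t) − f·u_t = u_t·(1−s−f) + s.
Here 1−s−f = 0.485 and s = 0.019.
u_1 = 0.077300 × 0.485 + 0.019 = 0.056490.
u_2 = 0.056490 × 0.485 + 0.019 = 0.046398.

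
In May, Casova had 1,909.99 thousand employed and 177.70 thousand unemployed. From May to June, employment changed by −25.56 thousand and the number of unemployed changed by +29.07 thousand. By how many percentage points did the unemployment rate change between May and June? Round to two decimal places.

The unemployment rate changed by +1.38 percentage points.

May: labor force = 1,909.99 + 177.70 = 2,087.69; u = 177.70/2,087.69 = 8.51%.
June: labor force = 1,884.43 + 206.77 = 2,091.20; u = 206.77/2,091.20 = 9.89%.
Change = 9.89% − 8.51% = +1.38 pp.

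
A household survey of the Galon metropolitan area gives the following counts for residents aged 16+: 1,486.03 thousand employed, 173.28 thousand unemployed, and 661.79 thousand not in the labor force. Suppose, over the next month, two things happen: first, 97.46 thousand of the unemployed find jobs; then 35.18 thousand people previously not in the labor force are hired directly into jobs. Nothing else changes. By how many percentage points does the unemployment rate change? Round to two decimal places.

The unemployment rate changes by −5.97 percentage points.

Initially, labor force = 1,486.03 + 173.28 = 1,659.31 thousand, so u = 173.28/1,659.31 = 10.44%.
After the first change, unemployed falls and employed rises by 97.46; labor force unchanged → E = 1,583.49, U = 75.82, labor force = 1,659.31 thousand.
After the second change, employed and labor force both rise by 35.18; unemployed unchanged → E = 1,618.67, U = 75.82, labor force = 1,694.49 thousand.
New unemployment rate = 75.82 / 1,694.49 = 4.47%.
Change = 4.47% − 10.44% = −5.97 percentage points.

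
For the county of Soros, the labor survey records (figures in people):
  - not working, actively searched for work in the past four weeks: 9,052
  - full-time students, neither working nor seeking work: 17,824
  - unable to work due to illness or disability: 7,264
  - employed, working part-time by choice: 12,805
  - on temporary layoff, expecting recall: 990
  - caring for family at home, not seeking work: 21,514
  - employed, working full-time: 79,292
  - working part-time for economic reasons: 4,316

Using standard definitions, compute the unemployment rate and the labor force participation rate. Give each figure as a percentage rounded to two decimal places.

Employed = 12,805 + 79,292 + 4,316 = 96,413 (anyone who worked, including part-time for economic reasons, counts as employed).
Unemployed = 9,052 + 990 = 10,042 (jobless and actively searching, or on temporary layoff).
Labor force = 96,413 + 10,042 = 106,455.
Not in labor force = 17,824 + 7,264 + 21,514 = 46,602 (those not working and not actively searching are outside the labor force).
Civilian working-age population = 106,455 + 46,602 = 153,057.
Unemployment rate = 10,042 / 106,455 = 9.43%.
Labor force participation rate = 106,455 / 153,057 = 69.55%.

Unemployment rate ≈ 9.43%; labor force participation rate ≈ 69.55%.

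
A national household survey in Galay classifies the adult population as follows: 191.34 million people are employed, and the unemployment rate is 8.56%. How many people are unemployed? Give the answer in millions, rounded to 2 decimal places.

Let U be the number unemployed. The labor force is E + U, and U/(E+U) = 0.0856.
So U = 0.0856 × 191.34 / (1 − 0.0856) = 16.3787 / 0.9144 ≈ 17.91 million.

About 17.91 million are unemployed.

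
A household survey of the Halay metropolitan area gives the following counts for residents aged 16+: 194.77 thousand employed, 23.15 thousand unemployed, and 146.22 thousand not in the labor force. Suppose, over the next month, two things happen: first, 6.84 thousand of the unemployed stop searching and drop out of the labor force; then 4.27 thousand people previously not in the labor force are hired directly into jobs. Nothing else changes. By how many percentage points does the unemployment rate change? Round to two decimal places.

Initially, labor force = 194.77 + 23.15 = 217.92 thousand, so u = 23.15/217.92 = 10.62%.
After the first change, unemployed and labor force both fall by 6.84 → E = 194.77, U = 16.31, labor force = 211.08 thousand.
After the second change, employed and labor force both rise by 4.27; unemployed unchanged → E = 199.04, U = 16.31, labor force = 215.35 thousand.
New unemployment rate = 16.31 / 215.35 = 7.57%.
Change = 7.57% − 10.62% = −3.05 percentage points.

The unemployment rate changes by −3.05 percentage points.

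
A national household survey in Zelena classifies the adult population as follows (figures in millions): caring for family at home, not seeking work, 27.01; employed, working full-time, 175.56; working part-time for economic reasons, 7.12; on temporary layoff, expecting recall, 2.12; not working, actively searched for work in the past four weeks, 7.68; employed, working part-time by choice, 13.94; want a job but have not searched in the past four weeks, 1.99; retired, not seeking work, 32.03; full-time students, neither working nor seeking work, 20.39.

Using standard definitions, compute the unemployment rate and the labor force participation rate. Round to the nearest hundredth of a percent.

Employed = 175.56 + 7.12 + 13.94 = 196.62 million (anyone who worked, including part-time for economic reasons, counts as employed).
Unemployed = 2.12 + 7.68 = 9.80 million (jobless and actively searching, or on temporary layoff).
Labor force = 196.62 + 9.80 = 206.42 million.
Not in labor force = 27.01 + 1.99 + 32.03 + 20.39 = 81.42 million (those not working and not actively searching are outside the labor force — including those who want a job but have given up searching).
Civilian working-age population = 206.42 + 81.42 = 287.84 million.
Unemployment rate = 9.80 / 206.42 = 4.75%.
Labor force participation rate = 206.42 / 287.84 = 71.71%.

Unemployment rate ≈ 4.75%; labor force participation rate ≈ 71.71%.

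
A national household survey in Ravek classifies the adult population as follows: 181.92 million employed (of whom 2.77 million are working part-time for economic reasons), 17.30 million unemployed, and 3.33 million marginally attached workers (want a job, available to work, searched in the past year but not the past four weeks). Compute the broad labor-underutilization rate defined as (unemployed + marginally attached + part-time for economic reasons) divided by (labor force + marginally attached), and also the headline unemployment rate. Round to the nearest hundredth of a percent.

Broad underutilization rate ≈ 11.55%; headline unemployment rate ≈ 8.68%.

Labor force = 181.92 + 17.30 = 199.22 million.
Numerator = 17.30 + 3.33 + 2.77 = 23.40 million.
Denominator = 199.22 + 3.33 = 202.55 million.
Broad rate = 23.40 / 202.55 = 11.55%.
Headline unemployment rate = 17.30 / 199.22 = 8.68%.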